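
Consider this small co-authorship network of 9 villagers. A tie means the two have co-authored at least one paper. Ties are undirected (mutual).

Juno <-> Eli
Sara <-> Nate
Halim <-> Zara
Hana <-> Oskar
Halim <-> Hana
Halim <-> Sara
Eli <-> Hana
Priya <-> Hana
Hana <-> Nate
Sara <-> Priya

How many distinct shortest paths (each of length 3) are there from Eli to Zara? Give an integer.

The shortest distance is 3, and the only length-3 path is Eli–Hana–Halim–Zara. So there is exactly 1 shortest path.

1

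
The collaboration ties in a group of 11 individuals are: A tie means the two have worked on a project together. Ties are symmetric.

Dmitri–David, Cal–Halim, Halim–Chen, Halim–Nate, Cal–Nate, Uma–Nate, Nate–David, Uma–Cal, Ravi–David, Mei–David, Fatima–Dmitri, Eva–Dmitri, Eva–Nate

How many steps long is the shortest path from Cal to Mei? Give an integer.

One shortest route is Cal – Nate – David – Mei, which uses 3 edges, and at distance 2 from Cal we only reach {Chen, David, Eva}, which does not include Mei. So d(Cal,Mei) = 3.

3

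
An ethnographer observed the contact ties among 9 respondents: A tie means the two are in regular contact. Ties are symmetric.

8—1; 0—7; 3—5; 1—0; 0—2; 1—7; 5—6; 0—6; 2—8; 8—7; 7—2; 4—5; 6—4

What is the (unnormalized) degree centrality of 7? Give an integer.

7 is directly tied to 0, 1, 2, and 8. That is 4 neighbors, so the degree of 7 is 4.

4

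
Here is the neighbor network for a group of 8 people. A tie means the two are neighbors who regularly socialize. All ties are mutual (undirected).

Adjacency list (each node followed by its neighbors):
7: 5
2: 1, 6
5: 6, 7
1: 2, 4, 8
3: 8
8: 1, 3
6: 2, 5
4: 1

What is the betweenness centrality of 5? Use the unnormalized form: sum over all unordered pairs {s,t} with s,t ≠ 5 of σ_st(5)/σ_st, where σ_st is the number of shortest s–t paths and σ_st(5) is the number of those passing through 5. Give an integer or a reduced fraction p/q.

Pairs whose geodesics pass through 5 — 3–7: 1; 6–7: 1; 4–7: 1; 2–7: 1; 1–7: 1; 7–8: 1.
All other pairs contribute 0.
Summing the contributions gives betweenness(5) = 6.

6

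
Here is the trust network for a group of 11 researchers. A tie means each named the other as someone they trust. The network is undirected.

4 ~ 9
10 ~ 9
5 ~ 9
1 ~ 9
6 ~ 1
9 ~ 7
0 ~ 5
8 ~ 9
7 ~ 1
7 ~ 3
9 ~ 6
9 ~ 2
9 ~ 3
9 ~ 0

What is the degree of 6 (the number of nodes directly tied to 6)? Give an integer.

2

6 is directly tied to 1 and 9. That is 2 neighbors, so the degree of 6 is 2.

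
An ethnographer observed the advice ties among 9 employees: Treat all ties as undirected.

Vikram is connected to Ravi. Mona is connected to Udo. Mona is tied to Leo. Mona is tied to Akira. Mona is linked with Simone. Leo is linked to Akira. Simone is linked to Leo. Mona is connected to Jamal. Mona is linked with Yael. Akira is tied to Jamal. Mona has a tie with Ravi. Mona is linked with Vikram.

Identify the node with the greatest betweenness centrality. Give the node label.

Mona

Unnormalized betweenness of each node: Akira:1/2, Jamal:0, Leo:1/2, Mona:23, Ravi:0, Simone:0, Udo:0, Vikram:0, Yael:0.
Mona has the largest value, 23, making it the main broker — the node through which the most shortest paths run.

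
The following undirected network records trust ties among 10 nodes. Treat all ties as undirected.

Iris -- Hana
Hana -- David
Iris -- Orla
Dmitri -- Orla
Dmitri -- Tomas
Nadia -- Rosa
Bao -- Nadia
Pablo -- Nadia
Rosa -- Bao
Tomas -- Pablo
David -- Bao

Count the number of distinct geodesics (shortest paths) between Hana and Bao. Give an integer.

1

The shortest distance is 2, and the only length-2 path is Hana–David–Bao. So there is exactly 1 shortest path.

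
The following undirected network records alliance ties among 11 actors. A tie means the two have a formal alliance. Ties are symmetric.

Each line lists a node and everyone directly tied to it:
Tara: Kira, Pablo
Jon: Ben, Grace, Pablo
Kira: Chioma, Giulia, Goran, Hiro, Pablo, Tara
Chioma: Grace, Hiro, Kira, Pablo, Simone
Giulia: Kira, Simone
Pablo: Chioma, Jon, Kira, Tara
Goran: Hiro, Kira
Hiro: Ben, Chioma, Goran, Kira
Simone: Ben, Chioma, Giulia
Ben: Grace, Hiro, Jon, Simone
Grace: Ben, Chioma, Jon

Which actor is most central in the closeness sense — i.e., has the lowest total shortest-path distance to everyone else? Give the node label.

Farness (sum of distances to all others) for each node — Ben:17, Chioma:15, Giulia:20, Goran:21, Grace:20, Hiro:16, Jon:19, Kira:14, Pablo:16, Simone:19, Tara:21.
The smallest farness is 14, for Kira, so Kira has the highest closeness.

Kira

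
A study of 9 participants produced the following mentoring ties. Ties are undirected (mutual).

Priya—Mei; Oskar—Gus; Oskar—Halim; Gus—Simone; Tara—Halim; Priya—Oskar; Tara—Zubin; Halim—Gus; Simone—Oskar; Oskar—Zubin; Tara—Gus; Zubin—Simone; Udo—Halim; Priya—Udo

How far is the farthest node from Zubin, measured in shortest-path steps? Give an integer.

Distances from Zubin: Gus:2, Halim:2, Mei:3, Oskar:1, Priya:2, Simone:1, Tara:1, Udo:3.
The largest is 3 (to Udo and Mei), so the eccentricity of Zubin is 3.

3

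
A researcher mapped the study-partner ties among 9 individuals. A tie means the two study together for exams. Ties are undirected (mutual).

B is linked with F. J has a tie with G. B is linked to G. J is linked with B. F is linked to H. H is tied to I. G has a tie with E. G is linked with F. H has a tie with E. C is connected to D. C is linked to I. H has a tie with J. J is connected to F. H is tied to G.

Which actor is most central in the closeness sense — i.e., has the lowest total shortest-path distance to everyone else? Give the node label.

Farness (sum of distances to all others) for each node — B:19, C:20, D:27, E:17, F:15, G:14, H:12, I:15, J:15.
The smallest farness is 12, for H, so H has the highest closeness.

H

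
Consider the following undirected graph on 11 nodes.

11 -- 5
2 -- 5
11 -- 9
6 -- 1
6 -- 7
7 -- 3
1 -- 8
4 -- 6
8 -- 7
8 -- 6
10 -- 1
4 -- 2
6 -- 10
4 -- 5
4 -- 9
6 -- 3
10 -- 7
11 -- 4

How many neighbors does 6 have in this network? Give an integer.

6 is directly tied to 1, 3, 4, 7, 8, and 10. That is 6 neighbors, so the degree of 6 is 6.

6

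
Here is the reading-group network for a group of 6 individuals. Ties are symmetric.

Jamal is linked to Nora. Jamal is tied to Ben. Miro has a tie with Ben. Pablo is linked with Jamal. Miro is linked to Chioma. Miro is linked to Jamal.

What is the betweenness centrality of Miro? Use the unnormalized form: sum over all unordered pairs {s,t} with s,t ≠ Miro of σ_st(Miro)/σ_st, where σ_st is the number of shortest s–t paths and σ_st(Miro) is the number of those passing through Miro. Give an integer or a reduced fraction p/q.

Pairs whose geodesics pass through Miro — Nora–Chioma: 1; Chioma–Ben: 1; Chioma–Jamal: 1; Chioma–Pablo: 1.
All other pairs contribute 0.
Summing the contributions gives betweenness(Miro) = 4.

4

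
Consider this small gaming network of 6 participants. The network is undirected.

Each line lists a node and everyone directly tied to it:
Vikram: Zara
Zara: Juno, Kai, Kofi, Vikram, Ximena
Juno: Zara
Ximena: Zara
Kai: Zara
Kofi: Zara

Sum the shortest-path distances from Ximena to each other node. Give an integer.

Distances from Ximena: Juno:2, Kai:2, Kofi:2, Vikram:2, Zara:1.
Sum = 2 + 2 + 2 + 2 + 1 = 9.

9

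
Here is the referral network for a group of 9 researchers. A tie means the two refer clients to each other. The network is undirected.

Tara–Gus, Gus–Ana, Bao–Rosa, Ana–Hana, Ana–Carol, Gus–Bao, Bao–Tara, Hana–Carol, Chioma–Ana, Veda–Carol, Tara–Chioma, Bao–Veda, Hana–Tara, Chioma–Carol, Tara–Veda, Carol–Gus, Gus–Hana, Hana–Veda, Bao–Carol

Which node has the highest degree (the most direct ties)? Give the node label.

Carol

Degrees — Ana:4, Bao:5, Carol:6, Chioma:3, Gus:5, Hana:5, Rosa:1, Tara:5, Veda:4.
The maximum is 6, attained only by Carol.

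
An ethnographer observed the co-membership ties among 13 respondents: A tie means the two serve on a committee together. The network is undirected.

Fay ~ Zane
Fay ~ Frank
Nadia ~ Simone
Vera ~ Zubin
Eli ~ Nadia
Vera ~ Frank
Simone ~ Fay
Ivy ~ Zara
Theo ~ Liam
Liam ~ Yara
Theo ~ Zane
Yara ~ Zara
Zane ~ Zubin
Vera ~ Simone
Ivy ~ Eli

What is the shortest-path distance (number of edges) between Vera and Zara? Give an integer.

One shortest route is Vera – Simone – Nadia – Eli – Ivy – Zara, which uses 5 edges, and at distance 4 from Vera we only reach {Ivy, Liam}, which does not include Zara. So d(Vera,Zara) = 5.

5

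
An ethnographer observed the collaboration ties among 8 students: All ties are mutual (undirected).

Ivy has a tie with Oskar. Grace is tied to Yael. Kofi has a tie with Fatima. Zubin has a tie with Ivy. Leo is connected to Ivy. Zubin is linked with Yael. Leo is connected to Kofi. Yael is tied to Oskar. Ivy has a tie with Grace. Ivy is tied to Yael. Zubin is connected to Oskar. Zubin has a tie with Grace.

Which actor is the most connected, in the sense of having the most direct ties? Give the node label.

Degrees — Fatima:1, Grace:3, Ivy:5, Kofi:2, Leo:2, Oskar:3, Yael:4, Zubin:4.
The maximum is 5, attained only by Ivy.

Ivy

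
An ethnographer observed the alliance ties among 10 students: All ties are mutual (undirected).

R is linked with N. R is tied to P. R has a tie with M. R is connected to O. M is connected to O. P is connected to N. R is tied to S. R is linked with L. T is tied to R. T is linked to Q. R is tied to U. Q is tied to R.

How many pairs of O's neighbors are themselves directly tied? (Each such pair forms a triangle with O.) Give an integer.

1

O's neighbors: M and R.
Neighbor pairs that are themselves tied: O–M–R. Each forms one triangle with O, for 1 in total.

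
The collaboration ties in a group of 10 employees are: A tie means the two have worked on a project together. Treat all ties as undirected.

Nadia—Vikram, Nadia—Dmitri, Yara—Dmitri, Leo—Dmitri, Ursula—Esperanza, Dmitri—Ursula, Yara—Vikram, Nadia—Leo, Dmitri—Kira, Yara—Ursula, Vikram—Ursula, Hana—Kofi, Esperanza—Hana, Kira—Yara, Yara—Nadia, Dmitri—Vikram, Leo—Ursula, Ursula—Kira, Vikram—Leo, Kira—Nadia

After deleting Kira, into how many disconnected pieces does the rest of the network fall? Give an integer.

1

Kira's neighbors (Dmitri, Nadia, Ursula, and Yara) remain reachable from one another through other ties, so the rest of the network stays in one piece.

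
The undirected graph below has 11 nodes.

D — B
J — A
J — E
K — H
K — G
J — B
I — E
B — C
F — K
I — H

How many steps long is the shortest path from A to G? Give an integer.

6

One shortest route is A – J – E – I – H – K – G, which uses 6 edges, and at distance 5 from A we only reach {K}, which does not include G. So d(A,G) = 6.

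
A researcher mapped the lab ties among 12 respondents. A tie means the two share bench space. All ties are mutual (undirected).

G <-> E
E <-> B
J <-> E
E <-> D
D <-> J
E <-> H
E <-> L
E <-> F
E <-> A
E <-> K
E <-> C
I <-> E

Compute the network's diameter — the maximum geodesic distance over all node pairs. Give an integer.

Eccentricity of each node (its greatest distance to any other): A:2, B:2, C:2, D:2, E:1, F:2, G:2, H:2, I:2, J:2, K:2, L:2.
The maximum eccentricity is 2, realized for instance by the pair H–B via H – E – B. So the diameter is 2.

2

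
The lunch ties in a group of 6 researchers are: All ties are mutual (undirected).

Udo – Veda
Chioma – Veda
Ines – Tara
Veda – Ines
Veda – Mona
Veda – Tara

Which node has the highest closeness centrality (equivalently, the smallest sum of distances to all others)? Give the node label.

Veda

Farness (sum of distances to all others) for each node — Chioma:9, Ines:8, Mona:9, Tara:8, Udo:9, Veda:5.
The smallest farness is 5, for Veda, so Veda has the highest closeness.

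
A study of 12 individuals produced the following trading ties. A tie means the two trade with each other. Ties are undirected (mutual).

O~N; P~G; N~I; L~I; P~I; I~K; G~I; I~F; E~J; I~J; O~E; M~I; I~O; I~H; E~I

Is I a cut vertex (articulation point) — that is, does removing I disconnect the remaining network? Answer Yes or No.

Removing I leaves {E, J, N, and O} with no path to {K}, so the network splits into 7 components. I is a cut vertex.

Yes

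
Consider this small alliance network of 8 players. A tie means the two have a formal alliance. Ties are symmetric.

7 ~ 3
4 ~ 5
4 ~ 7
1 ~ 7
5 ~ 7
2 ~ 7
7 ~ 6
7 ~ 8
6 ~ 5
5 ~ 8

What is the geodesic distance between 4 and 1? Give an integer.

2

One shortest route is 4 – 7 – 1, which uses 2 edges, and 4 and 1 are not directly tied, so nothing shorter exists. So d(4,1) = 2.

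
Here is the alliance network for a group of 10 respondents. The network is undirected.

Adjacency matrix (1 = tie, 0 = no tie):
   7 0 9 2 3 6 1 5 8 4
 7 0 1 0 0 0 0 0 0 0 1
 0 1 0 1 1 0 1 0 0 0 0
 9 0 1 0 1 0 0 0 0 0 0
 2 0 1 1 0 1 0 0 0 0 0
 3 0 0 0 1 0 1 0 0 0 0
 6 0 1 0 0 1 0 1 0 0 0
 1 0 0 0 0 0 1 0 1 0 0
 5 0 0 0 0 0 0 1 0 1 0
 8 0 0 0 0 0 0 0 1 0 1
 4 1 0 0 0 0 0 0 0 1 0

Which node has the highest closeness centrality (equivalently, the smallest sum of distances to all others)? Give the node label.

Farness (sum of distances to all others) for each node — 0:16, 1:20, 2:21, 3:22, 4:22, 5:23, 6:17, 7:19, 8:24, 9:22.
The smallest farness is 16, for 0, so 0 has the highest closeness.

0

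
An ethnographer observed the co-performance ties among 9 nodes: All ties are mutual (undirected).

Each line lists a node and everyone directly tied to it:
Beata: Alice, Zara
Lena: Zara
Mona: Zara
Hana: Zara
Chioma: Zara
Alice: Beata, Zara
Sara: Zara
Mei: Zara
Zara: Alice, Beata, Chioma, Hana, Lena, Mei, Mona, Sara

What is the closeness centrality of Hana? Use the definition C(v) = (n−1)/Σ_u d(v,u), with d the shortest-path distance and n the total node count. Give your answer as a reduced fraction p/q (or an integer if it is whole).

Distances from Hana: Alice:2, Beata:2, Chioma:2, Lena:2, Mei:2, Mona:2, Sara:2, Zara:1. Sum = 15.
n = 9, so closeness = 8/15.

8/15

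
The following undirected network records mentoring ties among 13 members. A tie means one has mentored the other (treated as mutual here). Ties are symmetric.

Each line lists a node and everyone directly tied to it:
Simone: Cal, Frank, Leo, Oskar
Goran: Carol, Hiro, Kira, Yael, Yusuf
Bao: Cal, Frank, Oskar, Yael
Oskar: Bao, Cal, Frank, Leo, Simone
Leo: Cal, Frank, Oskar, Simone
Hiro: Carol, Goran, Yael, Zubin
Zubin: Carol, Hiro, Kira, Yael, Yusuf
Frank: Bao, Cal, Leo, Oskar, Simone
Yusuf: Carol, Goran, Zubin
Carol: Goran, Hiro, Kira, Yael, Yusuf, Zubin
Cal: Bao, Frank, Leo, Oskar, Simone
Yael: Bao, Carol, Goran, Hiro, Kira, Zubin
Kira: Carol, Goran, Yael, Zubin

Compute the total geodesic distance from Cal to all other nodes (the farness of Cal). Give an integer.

26

Distances from Cal: Bao:1, Carol:3, Frank:1, Goran:3, Hiro:3, Kira:3, Leo:1, Oskar:1, Simone:1, Yael:2, Yusuf:4, Zubin:3.
Sum = 1 + 3 + 1 + 3 + 3 + 3 + 1 + 1 + 1 + 2 + 4 + 3 = 26.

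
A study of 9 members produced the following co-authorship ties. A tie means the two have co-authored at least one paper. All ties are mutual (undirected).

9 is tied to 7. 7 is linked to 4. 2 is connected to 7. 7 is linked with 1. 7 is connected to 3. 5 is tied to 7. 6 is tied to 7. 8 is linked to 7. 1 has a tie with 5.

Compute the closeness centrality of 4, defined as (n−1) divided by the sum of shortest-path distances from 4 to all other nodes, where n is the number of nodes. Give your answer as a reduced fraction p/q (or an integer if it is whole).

Distances from 4: 1:2, 2:2, 3:2, 5:2, 6:2, 7:1, 8:2, 9:2. Sum = 15.
n = 9, so closeness = 8/15.

8/15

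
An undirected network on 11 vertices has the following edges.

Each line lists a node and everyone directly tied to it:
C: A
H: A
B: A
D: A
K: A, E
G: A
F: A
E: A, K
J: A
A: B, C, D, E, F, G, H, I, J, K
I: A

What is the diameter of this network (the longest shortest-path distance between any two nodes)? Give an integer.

Eccentricity of each node (its greatest distance to any other): A:1, B:2, C:2, D:2, E:2, F:2, G:2, H:2, I:2, J:2, K:2.
The maximum eccentricity is 2, realized for instance by the pair J–K via J – A – K. So the diameter is 2.

2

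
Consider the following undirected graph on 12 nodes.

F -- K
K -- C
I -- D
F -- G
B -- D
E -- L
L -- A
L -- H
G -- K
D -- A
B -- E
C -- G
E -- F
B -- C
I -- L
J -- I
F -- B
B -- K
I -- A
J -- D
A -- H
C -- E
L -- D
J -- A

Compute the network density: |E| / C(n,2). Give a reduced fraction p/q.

4/11

There are 24 edges and 12 nodes, so the maximum possible is C(12,2) = 66.
Density = 24/66 = 4/11.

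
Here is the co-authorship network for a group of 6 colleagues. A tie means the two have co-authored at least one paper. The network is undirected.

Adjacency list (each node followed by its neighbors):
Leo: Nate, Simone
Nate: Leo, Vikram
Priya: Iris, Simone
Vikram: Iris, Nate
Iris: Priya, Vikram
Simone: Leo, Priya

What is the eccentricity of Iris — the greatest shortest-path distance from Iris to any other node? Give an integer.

Distances from Iris: Leo:3, Nate:2, Priya:1, Simone:2, Vikram:1.
The largest is 3 (to Leo), so the eccentricity of Iris is 3.

3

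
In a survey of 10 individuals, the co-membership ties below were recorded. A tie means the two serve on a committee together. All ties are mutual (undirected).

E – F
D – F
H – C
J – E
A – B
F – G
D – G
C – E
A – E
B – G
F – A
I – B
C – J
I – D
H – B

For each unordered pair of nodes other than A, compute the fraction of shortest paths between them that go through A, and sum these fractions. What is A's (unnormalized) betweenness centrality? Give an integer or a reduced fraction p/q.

19/6

Pairs whose geodesics pass through A — F–B: 1/2; F–H: 1/3; I–J: 1/3; I–E: 1/2; B–J: 1/2; B–E: 1.
All other pairs contribute 0.
Summing the contributions gives betweenness(A) = 19/6.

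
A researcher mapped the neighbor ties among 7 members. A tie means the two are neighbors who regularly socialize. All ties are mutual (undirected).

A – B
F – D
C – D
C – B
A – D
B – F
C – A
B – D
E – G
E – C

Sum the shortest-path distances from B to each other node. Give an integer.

9

Distances from B: A:1, C:1, D:1, E:2, F:1, G:3.
Sum = 1 + 1 + 1 + 2 + 1 + 3 = 9.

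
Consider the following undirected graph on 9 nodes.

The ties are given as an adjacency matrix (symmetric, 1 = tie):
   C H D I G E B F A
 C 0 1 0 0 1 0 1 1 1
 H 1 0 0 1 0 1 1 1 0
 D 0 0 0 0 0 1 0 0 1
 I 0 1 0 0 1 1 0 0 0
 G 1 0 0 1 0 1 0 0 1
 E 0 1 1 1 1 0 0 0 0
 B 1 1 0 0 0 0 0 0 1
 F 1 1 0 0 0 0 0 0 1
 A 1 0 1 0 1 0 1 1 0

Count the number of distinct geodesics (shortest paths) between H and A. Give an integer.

3

The shortest distance is 2. The length-2 paths are: H–C–A; H–B–A; H–F–A.
That gives 3 distinct shortest paths.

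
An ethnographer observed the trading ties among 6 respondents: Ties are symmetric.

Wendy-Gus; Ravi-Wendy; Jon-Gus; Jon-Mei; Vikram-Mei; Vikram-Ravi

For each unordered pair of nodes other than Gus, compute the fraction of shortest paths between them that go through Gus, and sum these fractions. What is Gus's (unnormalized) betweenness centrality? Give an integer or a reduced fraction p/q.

2

Pairs whose geodesics pass through Gus — Jon–Wendy: 1; Jon–Ravi: 1/2; Wendy–Mei: 1/2.
All other pairs contribute 0.
Summing the contributions gives betweenness(Gus) = 2.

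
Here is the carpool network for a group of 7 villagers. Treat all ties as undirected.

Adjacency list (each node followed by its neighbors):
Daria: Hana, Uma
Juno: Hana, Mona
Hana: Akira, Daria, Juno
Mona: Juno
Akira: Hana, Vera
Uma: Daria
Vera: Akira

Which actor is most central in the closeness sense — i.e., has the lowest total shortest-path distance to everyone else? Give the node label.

Hana

Farness (sum of distances to all others) for each node — Akira:12, Daria:12, Hana:9, Juno:12, Mona:17, Uma:17, Vera:17.
The smallest farness is 9, for Hana, so Hana has the highest closeness.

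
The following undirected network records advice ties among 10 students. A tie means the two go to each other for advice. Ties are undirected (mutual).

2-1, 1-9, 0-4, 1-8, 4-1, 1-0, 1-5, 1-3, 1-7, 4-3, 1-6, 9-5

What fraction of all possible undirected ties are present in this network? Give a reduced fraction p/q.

4/15

There are 12 edges and 10 nodes, so the maximum possible is C(10,2) = 45.
Density = 12/45 = 4/15.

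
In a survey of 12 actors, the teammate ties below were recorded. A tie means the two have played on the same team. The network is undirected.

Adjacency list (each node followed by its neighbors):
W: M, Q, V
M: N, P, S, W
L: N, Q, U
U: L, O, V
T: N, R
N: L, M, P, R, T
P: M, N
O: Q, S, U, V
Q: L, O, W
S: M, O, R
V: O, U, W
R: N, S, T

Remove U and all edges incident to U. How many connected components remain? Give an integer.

U's neighbors (L, O, and V) remain reachable from one another through other ties, so the rest of the network stays in one piece.

1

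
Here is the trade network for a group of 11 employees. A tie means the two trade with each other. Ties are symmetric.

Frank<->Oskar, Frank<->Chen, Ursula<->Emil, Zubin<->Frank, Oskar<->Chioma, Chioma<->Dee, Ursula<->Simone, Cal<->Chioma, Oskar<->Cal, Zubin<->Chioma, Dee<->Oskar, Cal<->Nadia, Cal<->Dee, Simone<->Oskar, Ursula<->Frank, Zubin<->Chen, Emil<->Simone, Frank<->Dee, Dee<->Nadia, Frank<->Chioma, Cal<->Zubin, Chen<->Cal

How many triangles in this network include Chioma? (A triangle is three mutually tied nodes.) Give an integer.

Chioma's neighbors: Cal, Dee, Frank, Oskar, and Zubin.
Neighbor pairs that are themselves tied: Chioma–Cal–Dee; Chioma–Cal–Oskar; Chioma–Cal–Zubin; Chioma–Dee–Frank; Chioma–Dee–Oskar; Chioma–Frank–Oskar; Chioma–Frank–Zubin. Each forms one triangle with Chioma, for 7 in total.

7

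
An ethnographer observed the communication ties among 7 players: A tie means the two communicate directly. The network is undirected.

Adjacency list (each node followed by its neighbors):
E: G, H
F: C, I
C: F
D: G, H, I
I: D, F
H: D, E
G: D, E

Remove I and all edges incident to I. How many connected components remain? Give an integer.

Without I, the remaining ties split the others into: {D, E, G, H}; {C, F}.
That's 2 separate components.

2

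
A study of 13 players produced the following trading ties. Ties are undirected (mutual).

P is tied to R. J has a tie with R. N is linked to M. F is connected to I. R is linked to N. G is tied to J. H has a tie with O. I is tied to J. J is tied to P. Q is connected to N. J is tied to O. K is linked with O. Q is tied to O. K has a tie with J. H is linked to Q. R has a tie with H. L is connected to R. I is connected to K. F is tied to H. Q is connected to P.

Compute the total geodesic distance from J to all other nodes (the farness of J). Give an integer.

Distances from J: F:2, G:1, H:2, I:1, K:1, L:2, M:3, N:2, O:1, P:1, Q:2, R:1.
Sum = 2 + 1 + 2 + 1 + 1 + 2 + 3 + 2 + 1 + 1 + 2 + 1 = 19.

19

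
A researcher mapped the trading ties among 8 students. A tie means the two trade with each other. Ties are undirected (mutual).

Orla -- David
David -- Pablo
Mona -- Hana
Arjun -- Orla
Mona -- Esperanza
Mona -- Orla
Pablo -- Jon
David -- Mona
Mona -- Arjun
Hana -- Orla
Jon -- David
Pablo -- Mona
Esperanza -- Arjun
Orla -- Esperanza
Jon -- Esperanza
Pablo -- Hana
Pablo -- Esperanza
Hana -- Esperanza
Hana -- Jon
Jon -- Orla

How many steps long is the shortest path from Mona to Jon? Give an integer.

2

One shortest route is Mona – Hana – Jon, which uses 2 edges, and Mona and Jon are not directly tied, so nothing shorter exists. So d(Mona,Jon) = 2.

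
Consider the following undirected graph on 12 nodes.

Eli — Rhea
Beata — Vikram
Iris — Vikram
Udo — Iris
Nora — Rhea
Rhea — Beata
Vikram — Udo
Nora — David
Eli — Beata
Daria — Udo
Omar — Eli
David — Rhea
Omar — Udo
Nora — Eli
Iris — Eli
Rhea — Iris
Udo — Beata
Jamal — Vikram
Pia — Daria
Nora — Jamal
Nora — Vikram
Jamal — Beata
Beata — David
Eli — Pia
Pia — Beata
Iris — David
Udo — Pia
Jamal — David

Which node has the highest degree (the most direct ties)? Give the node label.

Beata

Degrees — Beata:7, Daria:2, David:5, Eli:6, Iris:5, Jamal:4, Nora:5, Omar:2, Pia:4, Rhea:5, Udo:6, Vikram:5.
The maximum is 7, attained only by Beata.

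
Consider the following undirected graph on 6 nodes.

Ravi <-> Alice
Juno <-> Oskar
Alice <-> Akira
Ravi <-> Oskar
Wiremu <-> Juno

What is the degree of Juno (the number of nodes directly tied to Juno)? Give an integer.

Juno is directly tied to Oskar and Wiremu. That is 2 neighbors, so the degree of Juno is 2.

2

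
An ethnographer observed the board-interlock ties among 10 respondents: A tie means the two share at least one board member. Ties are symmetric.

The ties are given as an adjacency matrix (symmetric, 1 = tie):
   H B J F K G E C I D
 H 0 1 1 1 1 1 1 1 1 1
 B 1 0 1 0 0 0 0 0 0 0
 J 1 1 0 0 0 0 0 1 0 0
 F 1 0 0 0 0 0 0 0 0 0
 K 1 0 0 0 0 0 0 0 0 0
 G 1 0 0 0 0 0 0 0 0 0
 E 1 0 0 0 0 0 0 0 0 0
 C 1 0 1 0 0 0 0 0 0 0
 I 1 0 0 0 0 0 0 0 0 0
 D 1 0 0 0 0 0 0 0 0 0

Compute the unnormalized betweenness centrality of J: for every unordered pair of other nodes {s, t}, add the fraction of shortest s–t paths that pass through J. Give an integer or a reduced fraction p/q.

1/2

Pairs whose geodesics pass through J — B–C: 1/2.
All other pairs contribute 0.
Summing the contributions gives betweenness(J) = 1/2.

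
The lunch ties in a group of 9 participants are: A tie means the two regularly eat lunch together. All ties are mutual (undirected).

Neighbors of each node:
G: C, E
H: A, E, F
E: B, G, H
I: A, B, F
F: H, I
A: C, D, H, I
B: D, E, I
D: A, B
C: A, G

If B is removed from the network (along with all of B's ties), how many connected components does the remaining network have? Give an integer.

1

B's neighbors (D, E, and I) remain reachable from one another through other ties, so the rest of the network stays in one piece.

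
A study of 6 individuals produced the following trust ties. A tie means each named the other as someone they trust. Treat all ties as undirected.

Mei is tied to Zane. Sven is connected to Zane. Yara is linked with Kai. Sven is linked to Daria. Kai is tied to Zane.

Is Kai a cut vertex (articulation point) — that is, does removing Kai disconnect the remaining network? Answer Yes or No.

Yes

Removing Kai leaves {Daria, Mei, Sven, and Zane} with no path to {Yara}, so the network splits into 2 components. Kai is a cut vertex.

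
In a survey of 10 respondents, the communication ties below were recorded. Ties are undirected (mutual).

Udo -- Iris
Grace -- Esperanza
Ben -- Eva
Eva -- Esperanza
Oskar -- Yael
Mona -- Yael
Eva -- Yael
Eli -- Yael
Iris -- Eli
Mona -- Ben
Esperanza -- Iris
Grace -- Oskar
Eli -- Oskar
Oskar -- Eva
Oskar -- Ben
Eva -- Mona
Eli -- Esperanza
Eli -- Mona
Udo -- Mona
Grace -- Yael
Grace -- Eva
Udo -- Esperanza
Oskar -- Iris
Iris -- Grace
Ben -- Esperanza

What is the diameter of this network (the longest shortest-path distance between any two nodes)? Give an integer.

2

Eccentricity of each node (its greatest distance to any other): Ben:2, Eli:2, Esperanza:2, Eva:2, Grace:2, Iris:2, Mona:2, Oskar:2, Udo:2, Yael:2.
The maximum eccentricity is 2, realized for instance by the pair Oskar–Esperanza via Oskar – Eli – Esperanza. So the diameter is 2.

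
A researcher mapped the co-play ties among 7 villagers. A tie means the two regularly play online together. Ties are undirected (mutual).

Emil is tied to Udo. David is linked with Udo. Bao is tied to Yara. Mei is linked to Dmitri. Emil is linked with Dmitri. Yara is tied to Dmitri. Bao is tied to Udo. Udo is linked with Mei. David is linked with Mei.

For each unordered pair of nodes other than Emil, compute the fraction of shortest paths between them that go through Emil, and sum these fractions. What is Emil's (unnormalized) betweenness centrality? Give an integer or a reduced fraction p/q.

1/2

Pairs whose geodesics pass through Emil — Dmitri–Udo: 1/2.
All other pairs contribute 0.
Summing the contributions gives betweenness(Emil) = 1/2.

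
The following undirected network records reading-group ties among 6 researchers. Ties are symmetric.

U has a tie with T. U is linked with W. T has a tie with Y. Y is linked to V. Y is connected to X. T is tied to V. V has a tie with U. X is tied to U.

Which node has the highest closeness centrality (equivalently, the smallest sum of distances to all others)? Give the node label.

Farness (sum of distances to all others) for each node — T:7, U:6, V:7, W:10, X:8, Y:8.
The smallest farness is 6, for U, so U has the highest closeness.

U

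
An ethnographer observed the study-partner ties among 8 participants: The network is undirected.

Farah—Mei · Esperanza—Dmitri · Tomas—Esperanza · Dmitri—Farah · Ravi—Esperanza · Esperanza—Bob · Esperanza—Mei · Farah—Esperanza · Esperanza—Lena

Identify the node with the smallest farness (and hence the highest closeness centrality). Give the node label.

Farness (sum of distances to all others) for each node — Bob:13, Dmitri:12, Esperanza:7, Farah:11, Lena:13, Mei:12, Ravi:13, Tomas:13.
The smallest farness is 7, for Esperanza, so Esperanza has the highest closeness.

Esperanza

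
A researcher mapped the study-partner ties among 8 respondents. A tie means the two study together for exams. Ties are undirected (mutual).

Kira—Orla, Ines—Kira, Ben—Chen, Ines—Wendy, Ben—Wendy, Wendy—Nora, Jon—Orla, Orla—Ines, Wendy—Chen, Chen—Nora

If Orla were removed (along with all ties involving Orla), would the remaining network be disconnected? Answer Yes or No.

Yes

Removing Orla leaves {Ben, Chen, Ines, Kira, Nora, and Wendy} with no path to {Jon}, so the network splits into 2 components. Orla is a cut vertex.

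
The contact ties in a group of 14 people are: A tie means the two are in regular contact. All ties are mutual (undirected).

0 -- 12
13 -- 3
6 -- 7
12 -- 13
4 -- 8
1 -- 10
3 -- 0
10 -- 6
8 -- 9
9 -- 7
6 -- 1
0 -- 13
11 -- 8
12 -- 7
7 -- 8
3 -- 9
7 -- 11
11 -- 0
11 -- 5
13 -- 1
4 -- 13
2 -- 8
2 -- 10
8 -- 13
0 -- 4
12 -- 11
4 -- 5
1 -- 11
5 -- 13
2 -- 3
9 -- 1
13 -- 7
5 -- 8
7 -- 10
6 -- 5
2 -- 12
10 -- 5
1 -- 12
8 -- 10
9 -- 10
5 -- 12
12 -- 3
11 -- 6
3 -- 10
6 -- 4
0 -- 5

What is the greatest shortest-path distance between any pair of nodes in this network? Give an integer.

2

Eccentricity of each node (its greatest distance to any other): 0:2, 1:2, 2:2, 3:2, 4:2, 5:2, 6:2, 7:2, 8:2, 9:2, 10:2, 11:2, 12:2, 13:2.
The maximum eccentricity is 2, realized for instance by the pair 0–6 via 0 – 4 – 6. So the diameter is 2.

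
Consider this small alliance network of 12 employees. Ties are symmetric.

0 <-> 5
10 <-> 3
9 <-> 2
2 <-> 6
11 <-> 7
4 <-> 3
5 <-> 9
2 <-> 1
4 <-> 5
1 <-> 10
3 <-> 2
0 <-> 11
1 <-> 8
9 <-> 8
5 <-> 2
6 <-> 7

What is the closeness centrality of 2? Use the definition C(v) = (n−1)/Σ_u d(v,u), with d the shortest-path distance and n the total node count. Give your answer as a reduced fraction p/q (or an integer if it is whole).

Distances from 2: 0:2, 1:1, 3:1, 4:2, 5:1, 6:1, 7:2, 8:2, 9:1, 10:2, 11:3. Sum = 18.
n = 12, so closeness = 11/18.

11/18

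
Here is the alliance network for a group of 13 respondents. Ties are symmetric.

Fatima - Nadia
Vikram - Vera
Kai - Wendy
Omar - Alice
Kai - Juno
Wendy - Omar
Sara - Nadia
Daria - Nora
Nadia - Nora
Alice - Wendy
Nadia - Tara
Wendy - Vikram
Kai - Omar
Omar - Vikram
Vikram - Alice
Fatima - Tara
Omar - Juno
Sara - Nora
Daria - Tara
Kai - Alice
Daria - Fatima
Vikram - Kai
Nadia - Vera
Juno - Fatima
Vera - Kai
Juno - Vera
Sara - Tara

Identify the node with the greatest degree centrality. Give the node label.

Degrees — Alice:4, Daria:3, Fatima:4, Juno:4, Kai:6, Nadia:5, Nora:3, Omar:5, Sara:3, Tara:4, Vera:4, Vikram:5, Wendy:4.
The maximum is 6, attained only by Kai.

Kai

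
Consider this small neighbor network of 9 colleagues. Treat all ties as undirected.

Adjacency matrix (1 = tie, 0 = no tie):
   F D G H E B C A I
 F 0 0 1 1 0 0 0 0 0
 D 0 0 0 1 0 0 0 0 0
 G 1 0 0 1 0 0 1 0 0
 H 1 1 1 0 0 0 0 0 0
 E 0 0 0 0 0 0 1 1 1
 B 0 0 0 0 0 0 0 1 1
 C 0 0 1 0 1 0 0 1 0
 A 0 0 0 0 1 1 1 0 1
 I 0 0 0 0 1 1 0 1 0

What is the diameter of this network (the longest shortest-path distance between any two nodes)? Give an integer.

Eccentricity of each node (its greatest distance to any other): A:4, B:5, C:3, D:5, E:4, F:4, G:3, H:4, I:5.
The maximum eccentricity is 5, realized for instance by the pair D–B via D – H – G – C – A – B. So the diameter is 5.

5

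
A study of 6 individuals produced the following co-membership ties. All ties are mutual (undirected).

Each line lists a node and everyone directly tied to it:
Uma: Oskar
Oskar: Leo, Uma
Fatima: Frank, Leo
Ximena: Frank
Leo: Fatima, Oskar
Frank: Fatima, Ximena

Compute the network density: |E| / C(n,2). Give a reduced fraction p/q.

There are 5 edges and 6 nodes, so the maximum possible is C(6,2) = 15.
Density = 5/15 = 1/3.

1/3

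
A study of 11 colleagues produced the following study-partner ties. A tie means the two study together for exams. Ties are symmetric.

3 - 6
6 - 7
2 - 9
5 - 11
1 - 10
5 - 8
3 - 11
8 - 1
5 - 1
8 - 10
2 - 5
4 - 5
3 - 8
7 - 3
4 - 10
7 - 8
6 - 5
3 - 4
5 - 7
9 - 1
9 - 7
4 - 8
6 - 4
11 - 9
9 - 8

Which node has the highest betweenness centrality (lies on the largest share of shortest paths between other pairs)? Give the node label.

Unnormalized betweenness of each node: 1:361/210, 2:1/5, 3:103/42, 4:2431/840, 5:8389/840, 6:23/40, 7:67/30, 8:1483/210, 9:1277/280, 10:1/3, 11:59/60.
5 has the largest value, 8389/840, making it the main broker — the node through which the most shortest paths run.

5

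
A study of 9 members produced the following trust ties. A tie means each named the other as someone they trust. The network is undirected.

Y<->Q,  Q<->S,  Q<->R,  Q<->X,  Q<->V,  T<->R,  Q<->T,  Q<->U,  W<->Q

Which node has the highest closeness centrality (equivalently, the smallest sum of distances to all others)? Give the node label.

Farness (sum of distances to all others) for each node — Q:8, R:14, S:15, T:14, U:15, V:15, W:15, X:15, Y:15.
The smallest farness is 8, for Q, so Q has the highest closeness.

Q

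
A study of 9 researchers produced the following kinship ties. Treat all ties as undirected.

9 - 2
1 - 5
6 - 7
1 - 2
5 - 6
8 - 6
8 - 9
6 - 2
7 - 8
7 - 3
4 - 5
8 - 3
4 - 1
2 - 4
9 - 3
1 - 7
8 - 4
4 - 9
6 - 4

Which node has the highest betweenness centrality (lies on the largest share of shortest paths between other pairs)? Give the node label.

4

Unnormalized betweenness of each node: 1:28/15, 2:13/12, 3:1/2, 4:83/20, 5:1/4, 6:29/10, 7:53/20, 8:77/30, 9:61/30.
4 has the largest value, 83/20, making it the main broker — the node through which the most shortest paths run.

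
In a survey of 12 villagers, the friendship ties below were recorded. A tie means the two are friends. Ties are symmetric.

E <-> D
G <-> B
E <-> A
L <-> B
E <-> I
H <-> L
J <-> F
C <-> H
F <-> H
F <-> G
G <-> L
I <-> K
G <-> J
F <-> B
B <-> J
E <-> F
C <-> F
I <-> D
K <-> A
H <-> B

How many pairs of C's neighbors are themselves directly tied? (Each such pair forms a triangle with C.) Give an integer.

C's neighbors: F and H.
Neighbor pairs that are themselves tied: C–F–H. Each forms one triangle with C, for 1 in total.

1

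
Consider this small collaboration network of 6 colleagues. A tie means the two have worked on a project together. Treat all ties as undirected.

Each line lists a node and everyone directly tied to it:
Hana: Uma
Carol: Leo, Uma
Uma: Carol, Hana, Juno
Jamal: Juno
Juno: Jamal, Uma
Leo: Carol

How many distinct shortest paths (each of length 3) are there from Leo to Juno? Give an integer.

The shortest distance is 3, and the only length-3 path is Leo–Carol–Uma–Juno. So there is exactly 1 shortest path.

1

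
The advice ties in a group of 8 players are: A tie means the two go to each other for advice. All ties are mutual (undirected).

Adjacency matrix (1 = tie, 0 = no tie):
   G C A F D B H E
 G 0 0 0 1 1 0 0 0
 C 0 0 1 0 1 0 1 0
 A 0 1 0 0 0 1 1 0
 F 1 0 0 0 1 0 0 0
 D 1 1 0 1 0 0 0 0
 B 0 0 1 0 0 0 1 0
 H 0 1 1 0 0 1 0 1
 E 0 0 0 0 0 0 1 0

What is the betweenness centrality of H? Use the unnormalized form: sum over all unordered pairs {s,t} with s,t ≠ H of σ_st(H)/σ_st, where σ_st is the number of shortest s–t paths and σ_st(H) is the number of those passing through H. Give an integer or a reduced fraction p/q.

Pairs whose geodesics pass through H — G–B: 1/2; G–E: 1; C–B: 1/2; C–E: 1; A–E: 1; F–B: 1/2; F–E: 1; D–B: 1/2; D–E: 1; B–E: 1.
All other pairs contribute 0.
Summing the contributions gives betweenness(H) = 8.

8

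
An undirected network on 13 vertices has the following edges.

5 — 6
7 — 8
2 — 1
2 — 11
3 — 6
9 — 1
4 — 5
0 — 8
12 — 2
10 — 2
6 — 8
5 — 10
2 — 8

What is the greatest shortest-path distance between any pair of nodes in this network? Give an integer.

5

Eccentricity of each node (its greatest distance to any other): 0:4, 1:4, 2:3, 3:5, 4:5, 5:4, 6:4, 7:4, 8:3, 9:5, 10:3, 11:4, 12:4.
The maximum eccentricity is 5, realized for instance by the pair 3–9 via 3 – 6 – 8 – 2 – 1 – 9. So the diameter is 5.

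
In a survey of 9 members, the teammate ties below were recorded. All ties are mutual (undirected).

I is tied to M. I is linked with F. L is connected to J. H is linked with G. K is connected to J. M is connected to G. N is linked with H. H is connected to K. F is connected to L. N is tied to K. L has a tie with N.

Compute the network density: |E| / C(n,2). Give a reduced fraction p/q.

11/36

There are 11 edges and 9 nodes, so the maximum possible is C(9,2) = 36.
Density = 11/36.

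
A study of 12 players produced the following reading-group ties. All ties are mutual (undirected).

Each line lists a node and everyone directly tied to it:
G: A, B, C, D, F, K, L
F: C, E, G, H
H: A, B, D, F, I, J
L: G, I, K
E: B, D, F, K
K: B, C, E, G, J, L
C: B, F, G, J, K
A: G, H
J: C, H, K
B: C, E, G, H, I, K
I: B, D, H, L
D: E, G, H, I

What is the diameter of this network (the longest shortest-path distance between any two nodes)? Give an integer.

3

Eccentricity of each node (its greatest distance to any other): A:3, B:2, C:2, D:2, E:3, F:2, G:2, H:2, I:2, J:2, K:2, L:2.
The maximum eccentricity is 3, realized for instance by the pair E–A via E – B – G – A. So the diameter is 3.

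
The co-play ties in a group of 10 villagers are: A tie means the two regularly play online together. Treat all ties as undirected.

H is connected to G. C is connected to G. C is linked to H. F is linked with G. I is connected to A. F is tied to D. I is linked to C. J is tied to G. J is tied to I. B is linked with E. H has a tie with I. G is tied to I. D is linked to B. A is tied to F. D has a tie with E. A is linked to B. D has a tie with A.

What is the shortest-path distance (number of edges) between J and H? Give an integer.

One shortest route is J – G – H, which uses 2 edges, and J and H are not directly tied, so nothing shorter exists. So d(J,H) = 2.

2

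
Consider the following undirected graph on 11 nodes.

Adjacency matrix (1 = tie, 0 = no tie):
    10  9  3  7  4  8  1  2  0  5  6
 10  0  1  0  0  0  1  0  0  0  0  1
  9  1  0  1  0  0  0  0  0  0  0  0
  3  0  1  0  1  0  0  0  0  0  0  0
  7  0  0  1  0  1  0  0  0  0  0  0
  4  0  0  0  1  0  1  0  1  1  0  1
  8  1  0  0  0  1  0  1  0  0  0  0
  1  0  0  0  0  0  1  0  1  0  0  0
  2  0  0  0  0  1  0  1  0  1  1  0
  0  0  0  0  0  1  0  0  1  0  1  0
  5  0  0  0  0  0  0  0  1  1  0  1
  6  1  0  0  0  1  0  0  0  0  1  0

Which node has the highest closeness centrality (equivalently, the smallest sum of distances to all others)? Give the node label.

4

Farness (sum of distances to all others) for each node — 0:21, 1:23, 2:20, 3:26, 4:16, 5:22, 6:19, 7:21, 8:19, 9:25, 10:20.
The smallest farness is 16, for 4, so 4 has the highest closeness.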